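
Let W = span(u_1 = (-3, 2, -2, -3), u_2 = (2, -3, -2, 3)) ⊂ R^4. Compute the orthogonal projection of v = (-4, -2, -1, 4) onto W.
proj_W(v) = (100/387, -530/387, -20/9, 42/43)

Set up U = [u_1 | ... | u_2] ∈ R^(4×2). The projector onto W = col(U) is P = U (U^T U)^(-1) U^T.
Compute U^T U =
  [26, -17]
  [-17, 26],
and U^T v = (-2, 12).
Solve U^T U · c = U^T v for the coefficients: c = (152/387, 278/387). The projection is proj_W(v) = U c.
Check: (v - proj_W(v)) · u_1 = 0  (should be 0).
Check: (v - proj_W(v)) · u_2 = 0  (should be 0).
Result: proj_W(v) = (100/387, -530/387, -20/9, 42/43).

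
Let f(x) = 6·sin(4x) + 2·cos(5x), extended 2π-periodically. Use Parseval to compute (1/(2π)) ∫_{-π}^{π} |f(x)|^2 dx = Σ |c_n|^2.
Σ |c_n|^2 = 20

Expand |f|^2 and use orthogonality of {sin(nx), cos(mx)} on [-π, π]:
  ∫_{-π}^{π} sin(nx)^2 dx = π, ∫ cos(mx)^2 dx = π, and cross terms integrate to 0.
So ∫_{-π}^{π} f(x)^2 dx = 6^2 · π + 2^2 · π = (36 + 4)π.
Divide by 2π: (36 + 4)/2 = 20.
By Parseval, this equals Σ |c_n|^2.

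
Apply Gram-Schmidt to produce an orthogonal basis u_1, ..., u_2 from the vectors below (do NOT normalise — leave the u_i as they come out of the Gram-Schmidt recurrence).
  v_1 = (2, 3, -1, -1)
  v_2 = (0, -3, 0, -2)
Orthogonal basis:
  u_1 = (2, 3, -1, -1)
  u_2 = (14/15, -8/5, -7/15, -37/15)

Apply the Gram-Schmidt recurrence
  u_1 = v_1
  u_i = v_i − Σ_{j<i} ((v_i · u_j) / (u_j · u_j)) · u_j.

Step by step this gives:
  u_1 = (2, 3, -1, -1)
  u_2 = (14/15, -8/5, -7/15, -37/15)

Orthogonality check:
  u_2 · u_1 = 0 (should be 0)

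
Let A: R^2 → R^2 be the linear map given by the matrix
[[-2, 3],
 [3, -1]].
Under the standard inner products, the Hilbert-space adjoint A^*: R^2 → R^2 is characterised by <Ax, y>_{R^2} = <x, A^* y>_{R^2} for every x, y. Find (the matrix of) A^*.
A^* = A^T =
[[-2, 3],
 [3, -1]]

For real matrices with standard dot products, the defining identity <Ax, y> = <x, A^* y> gives (Ax)^T y = x^T (A^*) y, i.e. x^T A^T y = x^T (A^*) y. Since this holds for all x, y, we must have A^* = A^T. Therefore
A^* =
[[-2, 3],
 [3, -1]].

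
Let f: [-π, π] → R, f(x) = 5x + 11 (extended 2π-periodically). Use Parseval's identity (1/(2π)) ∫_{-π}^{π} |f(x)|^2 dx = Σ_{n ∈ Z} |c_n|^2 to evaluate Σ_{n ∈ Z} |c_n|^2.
Σ |c_n|^2 = 25π^2/3 + 121

Expand and integrate term by term over [-π, π]:
  ∫ (5x)^2 dx = 25·(2π^3/3); ∫ 2·5·(11)·x dx = 0 (odd integrand); ∫ 11^2 dx = 121·2π.
So (1/(2π)) ∫_{-π}^{π} (5x + 11)^2 dx = 25π^2/3 + 121 = 25π^2/3 + 121.
Parseval ⇒ Σ |c_n|^2 = 25π^2/3 + 121.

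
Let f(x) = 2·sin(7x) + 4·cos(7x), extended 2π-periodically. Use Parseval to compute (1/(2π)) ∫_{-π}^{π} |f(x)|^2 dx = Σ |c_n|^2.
Σ |c_n|^2 = 10

Expand |f|^2 and use orthogonality of {sin(nx), cos(mx)} on [-π, π]:
  ∫_{-π}^{π} sin(nx)^2 dx = π, ∫ cos(mx)^2 dx = π, and cross terms integrate to 0.
So ∫_{-π}^{π} f(x)^2 dx = 2^2 · π + 4^2 · π = (4 + 16)π.
Divide by 2π: (4 + 16)/2 = 10.
By Parseval, this equals Σ |c_n|^2.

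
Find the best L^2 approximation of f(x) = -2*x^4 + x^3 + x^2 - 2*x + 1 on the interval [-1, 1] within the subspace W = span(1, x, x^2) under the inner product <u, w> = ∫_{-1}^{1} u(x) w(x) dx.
g(x) = -5*x^2/7 - 7*x/5 + 41/35

The best approximation g ∈ W is the orthogonal projection of f onto W. Writing g = a_0 + a_1 x + a_2 x^2, the coefficients solve the normal equations G · a = b where
  G_{ij} = <φ_i, φ_j> and b_i = <f, φ_i>, with φ_0 = 1, φ_1 = x, φ_2 = x^2.
G =
  [2, 0, 2/3]
  [0, 2/3, 0]
  [2/3, 0, 2/5],
b = (28/15, -14/15, 52/105).
Solving gives a_0 = 41/35, a_1 = -7/5, a_2 = -5/7, so
  g(x) = -5*x^2/7 - 7*x/5 + 41/35.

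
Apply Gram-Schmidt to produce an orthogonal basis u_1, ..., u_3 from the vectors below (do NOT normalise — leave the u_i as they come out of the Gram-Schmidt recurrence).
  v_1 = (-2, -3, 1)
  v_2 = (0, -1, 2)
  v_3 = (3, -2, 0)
Orthogonal basis:
  u_1 = (-2, -3, 1)
  u_2 = (5/7, 1/14, 23/14)
  u_3 = (23/9, -92/45, -46/45)

Apply the Gram-Schmidt recurrence
  u_1 = v_1
  u_i = v_i − Σ_{j<i} ((v_i · u_j) / (u_j · u_j)) · u_j.

Step by step this gives:
  u_1 = (-2, -3, 1)
  u_2 = (5/7, 1/14, 23/14)
  u_3 = (23/9, -92/45, -46/45)

Orthogonality check:
  u_2 · u_1 = 0 (should be 0)
  u_3 · u_1 = 0 (should be 0)
  u_3 · u_2 = 0 (should be 0)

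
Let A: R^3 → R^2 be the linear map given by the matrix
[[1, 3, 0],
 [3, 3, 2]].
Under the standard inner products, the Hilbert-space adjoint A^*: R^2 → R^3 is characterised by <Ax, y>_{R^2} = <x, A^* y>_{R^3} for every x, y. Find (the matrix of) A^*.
A^* = A^T =
[[1, 3],
 [3, 3],
 [0, 2]]

For real matrices with standard dot products, the defining identity <Ax, y> = <x, A^* y> gives (Ax)^T y = x^T (A^*) y, i.e. x^T A^T y = x^T (A^*) y. Since this holds for all x, y, we must have A^* = A^T. Therefore
A^* =
[[1, 3],
 [3, 3],
 [0, 2]].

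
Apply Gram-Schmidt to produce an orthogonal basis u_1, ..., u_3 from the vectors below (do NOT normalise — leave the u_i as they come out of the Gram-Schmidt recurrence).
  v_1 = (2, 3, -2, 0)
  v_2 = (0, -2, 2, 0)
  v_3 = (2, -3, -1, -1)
Orthogonal basis:
  u_1 = (2, 3, -2, 0)
  u_2 = (20/17, -4/17, 14/17, 0)
  u_3 = (10/9, -20/9, -20/9, -1)

Apply the Gram-Schmidt recurrence
  u_1 = v_1
  u_i = v_i − Σ_{j<i} ((v_i · u_j) / (u_j · u_j)) · u_j.

Step by step this gives:
  u_1 = (2, 3, -2, 0)
  u_2 = (20/17, -4/17, 14/17, 0)
  u_3 = (10/9, -20/9, -20/9, -1)

Orthogonality check:
  u_2 · u_1 = 0 (should be 0)
  u_3 · u_1 = 0 (should be 0)
  u_3 · u_2 = 0 (should be 0)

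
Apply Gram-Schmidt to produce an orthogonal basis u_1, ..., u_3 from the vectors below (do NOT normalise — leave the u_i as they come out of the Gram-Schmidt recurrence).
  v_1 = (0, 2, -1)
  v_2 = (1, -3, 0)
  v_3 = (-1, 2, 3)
Orthogonal basis:
  u_1 = (0, 2, -1)
  u_2 = (1, -3/5, -6/5)
  u_3 = (15/14, 5/14, 5/7)

Apply the Gram-Schmidt recurrence
  u_1 = v_1
  u_i = v_i − Σ_{j<i} ((v_i · u_j) / (u_j · u_j)) · u_j.

Step by step this gives:
  u_1 = (0, 2, -1)
  u_2 = (1, -3/5, -6/5)
  u_3 = (15/14, 5/14, 5/7)

Orthogonality check:
  u_2 · u_1 = 0 (should be 0)
  u_3 · u_1 = 0 (should be 0)
  u_3 · u_2 = 0 (should be 0)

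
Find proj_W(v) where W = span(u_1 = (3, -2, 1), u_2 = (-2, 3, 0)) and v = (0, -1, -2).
proj_W(v) = (-12/19, -27/19, -18/19)

Set up U = [u_1 | ... | u_2] ∈ R^(3×2). The projector onto W = col(U) is P = U (U^T U)^(-1) U^T.
Compute U^T U =
  [14, -12]
  [-12, 13],
and U^T v = (0, -3).
Solve U^T U · c = U^T v for the coefficients: c = (-18/19, -21/19). The projection is proj_W(v) = U c.
Check: (v - proj_W(v)) · u_1 = 0  (should be 0).
Check: (v - proj_W(v)) · u_2 = 0  (should be 0).
Result: proj_W(v) = (-12/19, -27/19, -18/19).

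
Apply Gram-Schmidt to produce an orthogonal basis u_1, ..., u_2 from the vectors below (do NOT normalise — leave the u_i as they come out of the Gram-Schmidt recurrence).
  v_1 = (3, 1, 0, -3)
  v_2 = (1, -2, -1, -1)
Orthogonal basis:
  u_1 = (3, 1, 0, -3)
  u_2 = (7/19, -42/19, -1, -7/19)

Apply the Gram-Schmidt recurrence
  u_1 = v_1
  u_i = v_i − Σ_{j<i} ((v_i · u_j) / (u_j · u_j)) · u_j.

Step by step this gives:
  u_1 = (3, 1, 0, -3)
  u_2 = (7/19, -42/19, -1, -7/19)

Orthogonality check:
  u_2 · u_1 = 0 (should be 0)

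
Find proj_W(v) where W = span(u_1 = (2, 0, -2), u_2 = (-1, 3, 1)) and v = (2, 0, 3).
proj_W(v) = (-1/2, 0, 1/2)

Set up U = [u_1 | ... | u_2] ∈ R^(3×2). The projector onto W = col(U) is P = U (U^T U)^(-1) U^T.
Compute U^T U =
  [8, -4]
  [-4, 11],
and U^T v = (-2, 1).
Solve U^T U · c = U^T v for the coefficients: c = (-1/4, 0). The projection is proj_W(v) = U c.
Check: (v - proj_W(v)) · u_1 = 0  (should be 0).
Check: (v - proj_W(v)) · u_2 = 0  (should be 0).
Result: proj_W(v) = (-1/2, 0, 1/2).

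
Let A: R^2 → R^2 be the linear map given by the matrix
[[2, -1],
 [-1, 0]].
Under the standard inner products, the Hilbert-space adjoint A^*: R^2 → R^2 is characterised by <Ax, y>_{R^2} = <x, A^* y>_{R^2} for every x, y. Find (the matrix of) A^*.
A^* = A^T =
[[2, -1],
 [-1, 0]]

For real matrices with standard dot products, the defining identity <Ax, y> = <x, A^* y> gives (Ax)^T y = x^T (A^*) y, i.e. x^T A^T y = x^T (A^*) y. Since this holds for all x, y, we must have A^* = A^T. Therefore
A^* =
[[2, -1],
 [-1, 0]].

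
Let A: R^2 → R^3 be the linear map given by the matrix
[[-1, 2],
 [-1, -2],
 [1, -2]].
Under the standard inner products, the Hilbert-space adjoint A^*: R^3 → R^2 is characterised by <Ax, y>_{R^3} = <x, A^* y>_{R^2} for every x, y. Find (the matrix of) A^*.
A^* = A^T =
[[-1, -1, 1],
 [2, -2, -2]]

For real matrices with standard dot products, the defining identity <Ax, y> = <x, A^* y> gives (Ax)^T y = x^T (A^*) y, i.e. x^T A^T y = x^T (A^*) y. Since this holds for all x, y, we must have A^* = A^T. Therefore
A^* =
[[-1, -1, 1],
 [2, -2, -2]].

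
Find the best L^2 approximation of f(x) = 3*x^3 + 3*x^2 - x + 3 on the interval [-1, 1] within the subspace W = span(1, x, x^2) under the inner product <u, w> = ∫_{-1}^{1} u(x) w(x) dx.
g(x) = 3*x^2 + 4*x/5 + 3

The best approximation g ∈ W is the orthogonal projection of f onto W. Writing g = a_0 + a_1 x + a_2 x^2, the coefficients solve the normal equations G · a = b where
  G_{ij} = <φ_i, φ_j> and b_i = <f, φ_i>, with φ_0 = 1, φ_1 = x, φ_2 = x^2.
G =
  [2, 0, 2/3]
  [0, 2/3, 0]
  [2/3, 0, 2/5],
b = (8, 8/15, 16/5).
Solving gives a_0 = 3, a_1 = 4/5, a_2 = 3, so
  g(x) = 3*x^2 + 4*x/5 + 3.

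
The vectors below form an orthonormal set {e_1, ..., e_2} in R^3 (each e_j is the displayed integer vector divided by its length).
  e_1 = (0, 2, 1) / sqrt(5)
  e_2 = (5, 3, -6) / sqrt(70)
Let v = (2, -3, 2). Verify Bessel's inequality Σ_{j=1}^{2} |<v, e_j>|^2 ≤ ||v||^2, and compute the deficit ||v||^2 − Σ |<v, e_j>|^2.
Σ |<v, e_j>|^2 = 69/14; ||v||^2 = 17; deficit = 169/14

Write each e_j = u_j / sqrt(<u_j, u_j>) where u_j is the displayed integer vector. Then <v, e_j> = <v, u_j> / sqrt(<u_j, u_j>), so |<v, e_j>|^2 = <v, u_j>^2 / <u_j, u_j>.
Coefficients: <v, e_1> = -4/sqrt(5), <v, e_2> = -11/sqrt(70).
Square and sum: Σ |<v, e_j>|^2 = 69/14.
Compute ||v||^2 = v·v = 17.
Deficit = 17 − 69/14 = 169/14 ≥ 0, confirming Bessel's inequality. (The deficit equals ||v − Σ <v,e_j> e_j||^2, the squared distance from v to span{e_j}.)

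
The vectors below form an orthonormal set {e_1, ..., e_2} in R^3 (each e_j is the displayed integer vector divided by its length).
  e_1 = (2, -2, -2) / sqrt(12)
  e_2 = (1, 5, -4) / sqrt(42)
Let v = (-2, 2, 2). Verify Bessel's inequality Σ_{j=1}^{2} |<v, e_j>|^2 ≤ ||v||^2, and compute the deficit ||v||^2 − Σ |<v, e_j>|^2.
Σ |<v, e_j>|^2 = 12; ||v||^2 = 12; deficit = 0

Write each e_j = u_j / sqrt(<u_j, u_j>) where u_j is the displayed integer vector. Then <v, e_j> = <v, u_j> / sqrt(<u_j, u_j>), so |<v, e_j>|^2 = <v, u_j>^2 / <u_j, u_j>.
Coefficients: <v, e_1> = -12/sqrt(12), <v, e_2> = 0/sqrt(42).
Square and sum: Σ |<v, e_j>|^2 = 12.
Compute ||v||^2 = v·v = 12.
Deficit = 12 − 12 = 0 ≥ 0, confirming Bessel's inequality. (The deficit equals ||v − Σ <v,e_j> e_j||^2, the squared distance from v to span{e_j}.)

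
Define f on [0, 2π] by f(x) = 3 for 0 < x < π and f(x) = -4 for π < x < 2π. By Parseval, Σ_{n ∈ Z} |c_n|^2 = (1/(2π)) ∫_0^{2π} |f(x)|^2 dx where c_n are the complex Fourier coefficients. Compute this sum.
Σ |c_n|^2 = 25/2

Parseval equates the L^2 energy of f (normalised by 1/(2π)) with the ℓ^2 sum of its Fourier coefficients: (1/(2π)) ∫_0^{2π} |f|^2 = Σ |c_n|^2.
Compute the left side: (1/(2π)) [∫_0^π 3^2 dx + ∫_π^{2π} (-4)^2 dx] = (1/(2π)) · (9π + 16π) = (9 + 16)/2 = 25/2.
So Σ_{n ∈ Z} |c_n|^2 = 25/2.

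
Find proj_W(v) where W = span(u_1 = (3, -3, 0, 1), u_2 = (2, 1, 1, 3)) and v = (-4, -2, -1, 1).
proj_W(v) = (-325/249, -41/249, -122/249, -131/83)

Set up U = [u_1 | ... | u_2] ∈ R^(4×2). The projector onto W = col(U) is P = U (U^T U)^(-1) U^T.
Compute U^T U =
  [19, 6]
  [6, 15],
and U^T v = (-5, -8).
Solve U^T U · c = U^T v for the coefficients: c = (-9/83, -122/249). The projection is proj_W(v) = U c.
Check: (v - proj_W(v)) · u_1 = 0  (should be 0).
Check: (v - proj_W(v)) · u_2 = 0  (should be 0).
Result: proj_W(v) = (-325/249, -41/249, -122/249, -131/83).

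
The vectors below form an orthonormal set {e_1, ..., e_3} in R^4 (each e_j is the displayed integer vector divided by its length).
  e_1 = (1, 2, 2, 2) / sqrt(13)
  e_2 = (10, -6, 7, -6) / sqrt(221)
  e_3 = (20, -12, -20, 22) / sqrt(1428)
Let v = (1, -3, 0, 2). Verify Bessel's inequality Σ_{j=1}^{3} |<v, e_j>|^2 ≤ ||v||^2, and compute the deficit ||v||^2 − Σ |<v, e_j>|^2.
Σ |<v, e_j>|^2 = 173/21; ||v||^2 = 14; deficit = 121/21

Write each e_j = u_j / sqrt(<u_j, u_j>) where u_j is the displayed integer vector. Then <v, e_j> = <v, u_j> / sqrt(<u_j, u_j>), so |<v, e_j>|^2 = <v, u_j>^2 / <u_j, u_j>.
Coefficients: <v, e_1> = -1/sqrt(13), <v, e_2> = 16/sqrt(221), <v, e_3> = 100/sqrt(1428).
Square and sum: Σ |<v, e_j>|^2 = 173/21.
Compute ||v||^2 = v·v = 14.
Deficit = 14 − 173/21 = 121/21 ≥ 0, confirming Bessel's inequality. (The deficit equals ||v − Σ <v,e_j> e_j||^2, the squared distance from v to span{e_j}.)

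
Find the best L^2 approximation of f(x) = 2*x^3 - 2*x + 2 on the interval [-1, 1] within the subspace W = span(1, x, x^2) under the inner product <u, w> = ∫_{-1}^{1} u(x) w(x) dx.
g(x) = 2 - 4*x/5

The best approximation g ∈ W is the orthogonal projection of f onto W. Writing g = a_0 + a_1 x + a_2 x^2, the coefficients solve the normal equations G · a = b where
  G_{ij} = <φ_i, φ_j> and b_i = <f, φ_i>, with φ_0 = 1, φ_1 = x, φ_2 = x^2.
G =
  [2, 0, 2/3]
  [0, 2/3, 0]
  [2/3, 0, 2/5],
b = (4, -8/15, 4/3).
Solving gives a_0 = 2, a_1 = -4/5, a_2 = 0, so
  g(x) = 2 - 4*x/5.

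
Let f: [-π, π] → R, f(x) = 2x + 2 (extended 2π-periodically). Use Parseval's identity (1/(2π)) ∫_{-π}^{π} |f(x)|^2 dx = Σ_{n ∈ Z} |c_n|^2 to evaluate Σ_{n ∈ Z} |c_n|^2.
Σ |c_n|^2 = 4π^2/3 + 4

Expand and integrate term by term over [-π, π]:
  ∫ (2x)^2 dx = 4·(2π^3/3); ∫ 2·2·(2)·x dx = 0 (odd integrand); ∫ 2^2 dx = 4·2π.
So (1/(2π)) ∫_{-π}^{π} (2x + 2)^2 dx = 4π^2/3 + 4 = 4π^2/3 + 4.
Parseval ⇒ Σ |c_n|^2 = 4π^2/3 + 4.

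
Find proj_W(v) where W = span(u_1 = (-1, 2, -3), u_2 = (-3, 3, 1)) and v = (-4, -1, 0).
proj_W(v) = (-163/115, 31/23, 81/115)

Set up U = [u_1 | ... | u_2] ∈ R^(3×2). The projector onto W = col(U) is P = U (U^T U)^(-1) U^T.
Compute U^T U =
  [14, 6]
  [6, 19],
and U^T v = (2, 9).
Solve U^T U · c = U^T v for the coefficients: c = (-8/115, 57/115). The projection is proj_W(v) = U c.
Check: (v - proj_W(v)) · u_1 = 0  (should be 0).
Check: (v - proj_W(v)) · u_2 = 0  (should be 0).
Result: proj_W(v) = (-163/115, 31/23, 81/115).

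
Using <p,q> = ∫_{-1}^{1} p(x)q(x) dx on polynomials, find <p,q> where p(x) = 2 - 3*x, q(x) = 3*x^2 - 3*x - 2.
<p,q> = 2

Expand the product: p(x)·q(x) = -9*x^3 + 15*x^2 - 4.
∫_{-1}^{1} of each monomial x^k gives [2/(k+1) if k even, 0 if k odd]. Integrating term-by-term (or equivalently evaluating the antiderivative F(x) = -9*x^4/4 + 5*x^3 - 4*x at the endpoints):
  F(1) − F(−1) = -5/4 − (-13/4) = 2.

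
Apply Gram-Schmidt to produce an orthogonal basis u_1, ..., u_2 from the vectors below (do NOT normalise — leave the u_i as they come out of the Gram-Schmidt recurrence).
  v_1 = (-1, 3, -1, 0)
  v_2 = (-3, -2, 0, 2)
Orthogonal basis:
  u_1 = (-1, 3, -1, 0)
  u_2 = (-36/11, -13/11, -3/11, 2)

Apply the Gram-Schmidt recurrence
  u_1 = v_1
  u_i = v_i − Σ_{j<i} ((v_i · u_j) / (u_j · u_j)) · u_j.

Step by step this gives:
  u_1 = (-1, 3, -1, 0)
  u_2 = (-36/11, -13/11, -3/11, 2)

Orthogonality check:
  u_2 · u_1 = 0 (should be 0)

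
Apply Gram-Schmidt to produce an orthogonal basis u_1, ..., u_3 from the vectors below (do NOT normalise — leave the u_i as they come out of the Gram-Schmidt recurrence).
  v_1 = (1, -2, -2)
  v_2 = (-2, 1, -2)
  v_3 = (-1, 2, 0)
Orthogonal basis:
  u_1 = (1, -2, -2)
  u_2 = (-2, 1, -2)
  u_3 = (4/9, 4/9, -2/9)

Apply the Gram-Schmidt recurrence
  u_1 = v_1
  u_i = v_i − Σ_{j<i} ((v_i · u_j) / (u_j · u_j)) · u_j.

Step by step this gives:
  u_1 = (1, -2, -2)
  u_2 = (-2, 1, -2)
  u_3 = (4/9, 4/9, -2/9)

Orthogonality check:
  u_2 · u_1 = 0 (should be 0)
  u_3 · u_1 = 0 (should be 0)
  u_3 · u_2 = 0 (should be 0)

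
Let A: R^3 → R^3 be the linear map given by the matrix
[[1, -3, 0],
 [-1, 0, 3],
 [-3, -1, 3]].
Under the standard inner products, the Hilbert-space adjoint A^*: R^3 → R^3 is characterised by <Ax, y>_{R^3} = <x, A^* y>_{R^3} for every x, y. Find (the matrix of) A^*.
A^* = A^T =
[[1, -1, -3],
 [-3, 0, -1],
 [0, 3, 3]]

For real matrices with standard dot products, the defining identity <Ax, y> = <x, A^* y> gives (Ax)^T y = x^T (A^*) y, i.e. x^T A^T y = x^T (A^*) y. Since this holds for all x, y, we must have A^* = A^T. Therefore
A^* =
[[1, -1, -3],
 [-3, 0, -1],
 [0, 3, 3]].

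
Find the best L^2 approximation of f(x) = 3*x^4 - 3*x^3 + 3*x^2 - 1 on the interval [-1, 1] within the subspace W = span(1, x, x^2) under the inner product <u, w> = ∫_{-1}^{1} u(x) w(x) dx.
g(x) = 39*x^2/7 - 9*x/5 - 44/35

The best approximation g ∈ W is the orthogonal projection of f onto W. Writing g = a_0 + a_1 x + a_2 x^2, the coefficients solve the normal equations G · a = b where
  G_{ij} = <φ_i, φ_j> and b_i = <f, φ_i>, with φ_0 = 1, φ_1 = x, φ_2 = x^2.
G =
  [2, 0, 2/3]
  [0, 2/3, 0]
  [2/3, 0, 2/5],
b = (6/5, -6/5, 146/105).
Solving gives a_0 = -44/35, a_1 = -9/5, a_2 = 39/7, so
  g(x) = 39*x^2/7 - 9*x/5 - 44/35.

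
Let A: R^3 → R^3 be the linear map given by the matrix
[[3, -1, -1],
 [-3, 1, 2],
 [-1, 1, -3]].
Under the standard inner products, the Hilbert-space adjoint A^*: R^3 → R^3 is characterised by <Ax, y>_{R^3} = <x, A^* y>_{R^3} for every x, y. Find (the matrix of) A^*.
A^* = A^T =
[[3, -3, -1],
 [-1, 1, 1],
 [-1, 2, -3]]

For real matrices with standard dot products, the defining identity <Ax, y> = <x, A^* y> gives (Ax)^T y = x^T (A^*) y, i.e. x^T A^T y = x^T (A^*) y. Since this holds for all x, y, we must have A^* = A^T. Therefore
A^* =
[[3, -3, -1],
 [-1, 1, 1],
 [-1, 2, -3]].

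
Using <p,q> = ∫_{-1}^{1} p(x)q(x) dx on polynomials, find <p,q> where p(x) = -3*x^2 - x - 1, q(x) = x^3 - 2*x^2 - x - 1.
<p,q> = 8

Expand the product: p(x)·q(x) = -3*x^5 + 5*x^4 + 4*x^3 + 6*x^2 + 2*x + 1.
∫_{-1}^{1} of each monomial x^k gives [2/(k+1) if k even, 0 if k odd]. Integrating term-by-term (or equivalently evaluating the antiderivative F(x) = -x^6/2 + x^5 + x^4 + 2*x^3 + x^2 + x at the endpoints):
  F(1) − F(−1) = 11/2 − (-5/2) = 8.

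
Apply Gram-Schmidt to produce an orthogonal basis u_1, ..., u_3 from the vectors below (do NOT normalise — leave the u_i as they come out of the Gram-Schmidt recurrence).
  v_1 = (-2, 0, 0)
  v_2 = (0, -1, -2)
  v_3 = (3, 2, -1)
Orthogonal basis:
  u_1 = (-2, 0, 0)
  u_2 = (0, -1, -2)
  u_3 = (0, 2, -1)

Apply the Gram-Schmidt recurrence
  u_1 = v_1
  u_i = v_i − Σ_{j<i} ((v_i · u_j) / (u_j · u_j)) · u_j.

Step by step this gives:
  u_1 = (-2, 0, 0)
  u_2 = (0, -1, -2)
  u_3 = (0, 2, -1)

Orthogonality check:
  u_2 · u_1 = 0 (should be 0)
  u_3 · u_1 = 0 (should be 0)
  u_3 · u_2 = 0 (should be 0)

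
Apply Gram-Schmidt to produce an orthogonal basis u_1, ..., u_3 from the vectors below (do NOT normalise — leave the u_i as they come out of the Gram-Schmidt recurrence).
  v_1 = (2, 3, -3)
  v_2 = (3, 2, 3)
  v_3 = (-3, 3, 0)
Orthogonal basis:
  u_1 = (2, 3, -3)
  u_2 = (30/11, 35/22, 75/22)
  u_3 = (-54/19, 54/19, 18/19)

Apply the Gram-Schmidt recurrence
  u_1 = v_1
  u_i = v_i − Σ_{j<i} ((v_i · u_j) / (u_j · u_j)) · u_j.

Step by step this gives:
  u_1 = (2, 3, -3)
  u_2 = (30/11, 35/22, 75/22)
  u_3 = (-54/19, 54/19, 18/19)

Orthogonality check:
  u_2 · u_1 = 0 (should be 0)
  u_3 · u_1 = 0 (should be 0)
  u_3 · u_2 = 0 (should be 0)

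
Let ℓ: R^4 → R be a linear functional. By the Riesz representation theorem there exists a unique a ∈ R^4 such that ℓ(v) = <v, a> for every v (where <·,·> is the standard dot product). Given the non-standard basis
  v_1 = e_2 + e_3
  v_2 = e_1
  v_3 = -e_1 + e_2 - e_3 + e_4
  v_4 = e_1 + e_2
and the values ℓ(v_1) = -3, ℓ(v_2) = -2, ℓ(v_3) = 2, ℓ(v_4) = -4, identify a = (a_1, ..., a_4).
a = (-2, -2, -1, 1)

Write a = (a_1, ..., a_4) in the standard basis. For each basis vector v_i, ℓ(v_i) = <v_i, a> is a linear equation in the a_j's. Collect the n equations into a matrix system V a = ℓ, where row i of V is v_i (expressed in the standard basis). Since V is invertible (lower-triangular with 1s on the diagonal, up to permutation), solve by back-substitution:
  V =
[[0, 1, 1, 0],
 [1, 0, 0, 0],
 [-1, 1, -1, 1],
 [1, 1, 0, 0]]
  V a = (-3, -2, 2, -4)
Solving gives a = (-2, -2, -1, 1).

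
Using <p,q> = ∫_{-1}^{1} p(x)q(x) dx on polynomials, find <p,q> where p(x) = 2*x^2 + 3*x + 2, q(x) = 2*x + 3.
<p,q> = 20

Expand the product: p(x)·q(x) = 4*x^3 + 12*x^2 + 13*x + 6.
∫_{-1}^{1} of each monomial x^k gives [2/(k+1) if k even, 0 if k odd]. Integrating term-by-term (or equivalently evaluating the antiderivative F(x) = x^4 + 4*x^3 + 13*x^2/2 + 6*x at the endpoints):
  F(1) − F(−1) = 35/2 − (-5/2) = 20.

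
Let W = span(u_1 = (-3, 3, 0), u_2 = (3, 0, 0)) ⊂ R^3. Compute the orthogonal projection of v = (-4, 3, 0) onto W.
proj_W(v) = (-4, 3, 0)

Set up U = [u_1 | ... | u_2] ∈ R^(3×2). The projector onto W = col(U) is P = U (U^T U)^(-1) U^T.
Compute U^T U =
  [18, -9]
  [-9, 9],
and U^T v = (21, -12).
Solve U^T U · c = U^T v for the coefficients: c = (1, -1/3). The projection is proj_W(v) = U c.
Check: (v - proj_W(v)) · u_1 = 0  (should be 0).
Check: (v - proj_W(v)) · u_2 = 0  (should be 0).
Result: proj_W(v) = (-4, 3, 0).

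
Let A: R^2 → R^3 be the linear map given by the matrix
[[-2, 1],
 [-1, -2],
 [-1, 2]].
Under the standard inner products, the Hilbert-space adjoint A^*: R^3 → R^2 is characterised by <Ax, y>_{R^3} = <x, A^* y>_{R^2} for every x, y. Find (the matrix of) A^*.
A^* = A^T =
[[-2, -1, -1],
 [1, -2, 2]]

For real matrices with standard dot products, the defining identity <Ax, y> = <x, A^* y> gives (Ax)^T y = x^T (A^*) y, i.e. x^T A^T y = x^T (A^*) y. Since this holds for all x, y, we must have A^* = A^T. Therefore
A^* =
[[-2, -1, -1],
 [1, -2, 2]].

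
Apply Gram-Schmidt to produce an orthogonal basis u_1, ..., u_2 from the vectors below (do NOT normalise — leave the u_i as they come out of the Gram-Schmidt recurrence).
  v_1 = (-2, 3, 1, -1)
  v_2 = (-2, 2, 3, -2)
Orthogonal basis:
  u_1 = (-2, 3, 1, -1)
  u_2 = (0, -1, 2, -1)

Apply the Gram-Schmidt recurrence
  u_1 = v_1
  u_i = v_i − Σ_{j<i} ((v_i · u_j) / (u_j · u_j)) · u_j.

Step by step this gives:
  u_1 = (-2, 3, 1, -1)
  u_2 = (0, -1, 2, -1)

Orthogonality check:
  u_2 · u_1 = 0 (should be 0)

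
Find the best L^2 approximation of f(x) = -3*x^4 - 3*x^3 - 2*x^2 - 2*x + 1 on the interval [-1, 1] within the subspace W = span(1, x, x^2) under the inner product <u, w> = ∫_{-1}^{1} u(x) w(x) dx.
g(x) = -32*x^2/7 - 19*x/5 + 44/35

The best approximation g ∈ W is the orthogonal projection of f onto W. Writing g = a_0 + a_1 x + a_2 x^2, the coefficients solve the normal equations G · a = b where
  G_{ij} = <φ_i, φ_j> and b_i = <f, φ_i>, with φ_0 = 1, φ_1 = x, φ_2 = x^2.
G =
  [2, 0, 2/3]
  [0, 2/3, 0]
  [2/3, 0, 2/5],
b = (-8/15, -38/15, -104/105).
Solving gives a_0 = 44/35, a_1 = -19/5, a_2 = -32/7, so
  g(x) = -32*x^2/7 - 19*x/5 + 44/35.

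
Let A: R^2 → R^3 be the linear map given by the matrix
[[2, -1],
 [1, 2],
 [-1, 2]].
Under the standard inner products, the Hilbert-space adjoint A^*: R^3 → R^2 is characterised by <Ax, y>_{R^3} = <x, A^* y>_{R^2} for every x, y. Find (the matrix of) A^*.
A^* = A^T =
[[2, 1, -1],
 [-1, 2, 2]]

For real matrices with standard dot products, the defining identity <Ax, y> = <x, A^* y> gives (Ax)^T y = x^T (A^*) y, i.e. x^T A^T y = x^T (A^*) y. Since this holds for all x, y, we must have A^* = A^T. Therefore
A^* =
[[2, 1, -1],
 [-1, 2, 2]].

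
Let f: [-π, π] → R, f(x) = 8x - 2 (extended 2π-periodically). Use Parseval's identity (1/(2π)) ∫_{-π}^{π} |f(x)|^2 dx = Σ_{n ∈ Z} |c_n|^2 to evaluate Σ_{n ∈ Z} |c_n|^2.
Σ |c_n|^2 = 64π^2/3 + 4

Expand and integrate term by term over [-π, π]:
  ∫ (8x)^2 dx = 64·(2π^3/3); ∫ 2·8·(-2)·x dx = 0 (odd integrand); ∫ (-2)^2 dx = 4·2π.
So (1/(2π)) ∫_{-π}^{π} (8x - 2)^2 dx = 64π^2/3 + 4 = 64π^2/3 + 4.
Parseval ⇒ Σ |c_n|^2 = 64π^2/3 + 4.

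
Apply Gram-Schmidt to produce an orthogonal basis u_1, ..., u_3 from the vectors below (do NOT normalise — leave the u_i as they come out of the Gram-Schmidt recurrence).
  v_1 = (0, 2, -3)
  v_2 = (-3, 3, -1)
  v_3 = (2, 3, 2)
Orthogonal basis:
  u_1 = (0, 2, -3)
  u_2 = (-3, 21/13, 14/13)
  u_3 = (371/166, 477/166, 159/83)

Apply the Gram-Schmidt recurrence
  u_1 = v_1
  u_i = v_i − Σ_{j<i} ((v_i · u_j) / (u_j · u_j)) · u_j.

Step by step this gives:
  u_1 = (0, 2, -3)
  u_2 = (-3, 21/13, 14/13)
  u_3 = (371/166, 477/166, 159/83)

Orthogonality check:
  u_2 · u_1 = 0 (should be 0)
  u_3 · u_1 = 0 (should be 0)
  u_3 · u_2 = 0 (should be 0)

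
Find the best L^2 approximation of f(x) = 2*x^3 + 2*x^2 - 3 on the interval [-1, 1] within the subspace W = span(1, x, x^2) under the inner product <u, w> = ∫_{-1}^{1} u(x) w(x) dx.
g(x) = 2*x^2 + 6*x/5 - 3

The best approximation g ∈ W is the orthogonal projection of f onto W. Writing g = a_0 + a_1 x + a_2 x^2, the coefficients solve the normal equations G · a = b where
  G_{ij} = <φ_i, φ_j> and b_i = <f, φ_i>, with φ_0 = 1, φ_1 = x, φ_2 = x^2.
G =
  [2, 0, 2/3]
  [0, 2/3, 0]
  [2/3, 0, 2/5],
b = (-14/3, 4/5, -6/5).
Solving gives a_0 = -3, a_1 = 6/5, a_2 = 2, so
  g(x) = 2*x^2 + 6*x/5 - 3.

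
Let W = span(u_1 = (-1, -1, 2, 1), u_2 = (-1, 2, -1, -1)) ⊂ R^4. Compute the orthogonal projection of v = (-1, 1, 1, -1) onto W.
proj_W(v) = (-4/3, 31/33, 13/33, -2/11)

Set up U = [u_1 | ... | u_2] ∈ R^(4×2). The projector onto W = col(U) is P = U (U^T U)^(-1) U^T.
Compute U^T U =
  [7, -4]
  [-4, 7],
and U^T v = (1, 3).
Solve U^T U · c = U^T v for the coefficients: c = (19/33, 25/33). The projection is proj_W(v) = U c.
Check: (v - proj_W(v)) · u_1 = 0  (should be 0).
Check: (v - proj_W(v)) · u_2 = 0  (should be 0).
Result: proj_W(v) = (-4/3, 31/33, 13/33, -2/11).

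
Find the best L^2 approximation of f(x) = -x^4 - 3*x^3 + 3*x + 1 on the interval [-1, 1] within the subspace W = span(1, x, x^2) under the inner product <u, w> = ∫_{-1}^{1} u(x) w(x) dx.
g(x) = -6*x^2/7 + 6*x/5 + 38/35

The best approximation g ∈ W is the orthogonal projection of f onto W. Writing g = a_0 + a_1 x + a_2 x^2, the coefficients solve the normal equations G · a = b where
  G_{ij} = <φ_i, φ_j> and b_i = <f, φ_i>, with φ_0 = 1, φ_1 = x, φ_2 = x^2.
G =
  [2, 0, 2/3]
  [0, 2/3, 0]
  [2/3, 0, 2/5],
b = (8/5, 4/5, 8/21).
Solving gives a_0 = 38/35, a_1 = 6/5, a_2 = -6/7, so
  g(x) = -6*x^2/7 + 6*x/5 + 38/35.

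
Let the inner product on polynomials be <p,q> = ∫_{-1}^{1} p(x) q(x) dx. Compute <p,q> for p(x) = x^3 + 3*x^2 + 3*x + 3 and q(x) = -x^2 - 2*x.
<p,q> = -8

Expand the product: p(x)·q(x) = -x^5 - 5*x^4 - 9*x^3 - 9*x^2 - 6*x.
∫_{-1}^{1} of each monomial x^k gives [2/(k+1) if k even, 0 if k odd]. Integrating term-by-term (or equivalently evaluating the antiderivative F(x) = -x^6/6 - x^5 - 9*x^4/4 - 3*x^3 - 3*x^2 at the endpoints):
  F(1) − F(−1) = -113/12 − (-17/12) = -8.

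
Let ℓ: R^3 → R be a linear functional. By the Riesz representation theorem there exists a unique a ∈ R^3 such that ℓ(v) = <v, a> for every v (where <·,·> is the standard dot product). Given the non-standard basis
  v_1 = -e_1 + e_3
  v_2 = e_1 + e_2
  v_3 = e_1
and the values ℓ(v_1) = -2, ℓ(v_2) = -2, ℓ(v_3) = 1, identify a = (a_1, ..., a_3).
a = (1, -3, -1)

Write a = (a_1, ..., a_3) in the standard basis. For each basis vector v_i, ℓ(v_i) = <v_i, a> is a linear equation in the a_j's. Collect the n equations into a matrix system V a = ℓ, where row i of V is v_i (expressed in the standard basis). Since V is invertible (lower-triangular with 1s on the diagonal, up to permutation), solve by back-substitution:
  V =
[[-1, 0, 1],
 [1, 1, 0],
 [1, 0, 0]]
  V a = (-2, -2, 1)
Solving gives a = (1, -3, -1).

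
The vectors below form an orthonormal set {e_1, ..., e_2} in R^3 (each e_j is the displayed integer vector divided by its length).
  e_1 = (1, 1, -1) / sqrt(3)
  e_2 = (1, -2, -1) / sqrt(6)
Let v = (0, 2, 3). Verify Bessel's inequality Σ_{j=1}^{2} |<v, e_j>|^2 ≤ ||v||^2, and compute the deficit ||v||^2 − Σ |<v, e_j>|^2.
Σ |<v, e_j>|^2 = 17/2; ||v||^2 = 13; deficit = 9/2

Write each e_j = u_j / sqrt(<u_j, u_j>) where u_j is the displayed integer vector. Then <v, e_j> = <v, u_j> / sqrt(<u_j, u_j>), so |<v, e_j>|^2 = <v, u_j>^2 / <u_j, u_j>.
Coefficients: <v, e_1> = -1/sqrt(3), <v, e_2> = -7/sqrt(6).
Square and sum: Σ |<v, e_j>|^2 = 17/2.
Compute ||v||^2 = v·v = 13.
Deficit = 13 − 17/2 = 9/2 ≥ 0, confirming Bessel's inequality. (The deficit equals ||v − Σ <v,e_j> e_j||^2, the squared distance from v to span{e_j}.)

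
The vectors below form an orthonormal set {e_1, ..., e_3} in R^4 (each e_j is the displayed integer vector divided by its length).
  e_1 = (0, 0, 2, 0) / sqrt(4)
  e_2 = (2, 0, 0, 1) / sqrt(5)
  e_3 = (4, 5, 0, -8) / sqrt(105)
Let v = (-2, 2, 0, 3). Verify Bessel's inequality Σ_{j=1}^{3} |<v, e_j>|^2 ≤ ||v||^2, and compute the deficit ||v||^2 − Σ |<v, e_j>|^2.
Σ |<v, e_j>|^2 = 101/21; ||v||^2 = 17; deficit = 256/21

Write each e_j = u_j / sqrt(<u_j, u_j>) where u_j is the displayed integer vector. Then <v, e_j> = <v, u_j> / sqrt(<u_j, u_j>), so |<v, e_j>|^2 = <v, u_j>^2 / <u_j, u_j>.
Coefficients: <v, e_1> = 0/sqrt(4), <v, e_2> = -1/sqrt(5), <v, e_3> = -22/sqrt(105).
Square and sum: Σ |<v, e_j>|^2 = 101/21.
Compute ||v||^2 = v·v = 17.
Deficit = 17 − 101/21 = 256/21 ≥ 0, confirming Bessel's inequality. (The deficit equals ||v − Σ <v,e_j> e_j||^2, the squared distance from v to span{e_j}.)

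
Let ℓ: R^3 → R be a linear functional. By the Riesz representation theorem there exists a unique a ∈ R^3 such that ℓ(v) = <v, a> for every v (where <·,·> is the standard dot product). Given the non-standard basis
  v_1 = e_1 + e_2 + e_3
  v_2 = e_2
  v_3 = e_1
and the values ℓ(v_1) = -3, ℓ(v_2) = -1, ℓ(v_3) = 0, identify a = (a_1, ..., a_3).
a = (0, -1, -2)

Write a = (a_1, ..., a_3) in the standard basis. For each basis vector v_i, ℓ(v_i) = <v_i, a> is a linear equation in the a_j's. Collect the n equations into a matrix system V a = ℓ, where row i of V is v_i (expressed in the standard basis). Since V is invertible (lower-triangular with 1s on the diagonal, up to permutation), solve by back-substitution:
  V =
[[1, 1, 1],
 [0, 1, 0],
 [1, 0, 0]]
  V a = (-3, -1, 0)
Solving gives a = (0, -1, -2).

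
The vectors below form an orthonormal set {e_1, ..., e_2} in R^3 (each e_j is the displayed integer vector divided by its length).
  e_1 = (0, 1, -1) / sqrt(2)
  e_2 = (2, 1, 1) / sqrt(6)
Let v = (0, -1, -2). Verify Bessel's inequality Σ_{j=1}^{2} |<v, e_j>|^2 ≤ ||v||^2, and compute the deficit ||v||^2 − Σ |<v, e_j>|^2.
Σ |<v, e_j>|^2 = 2; ||v||^2 = 5; deficit = 3

Write each e_j = u_j / sqrt(<u_j, u_j>) where u_j is the displayed integer vector. Then <v, e_j> = <v, u_j> / sqrt(<u_j, u_j>), so |<v, e_j>|^2 = <v, u_j>^2 / <u_j, u_j>.
Coefficients: <v, e_1> = 1/sqrt(2), <v, e_2> = -3/sqrt(6).
Square and sum: Σ |<v, e_j>|^2 = 2.
Compute ||v||^2 = v·v = 5.
Deficit = 5 − 2 = 3 ≥ 0, confirming Bessel's inequality. (The deficit equals ||v − Σ <v,e_j> e_j||^2, the squared distance from v to span{e_j}.)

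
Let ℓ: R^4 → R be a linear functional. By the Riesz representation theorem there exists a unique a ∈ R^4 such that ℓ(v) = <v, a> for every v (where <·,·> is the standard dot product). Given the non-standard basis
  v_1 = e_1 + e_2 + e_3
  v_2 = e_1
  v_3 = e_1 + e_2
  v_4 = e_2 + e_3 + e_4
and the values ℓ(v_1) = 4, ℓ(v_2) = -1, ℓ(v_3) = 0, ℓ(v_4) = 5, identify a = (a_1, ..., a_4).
a = (-1, 1, 4, 0)

Write a = (a_1, ..., a_4) in the standard basis. For each basis vector v_i, ℓ(v_i) = <v_i, a> is a linear equation in the a_j's. Collect the n equations into a matrix system V a = ℓ, where row i of V is v_i (expressed in the standard basis). Since V is invertible (lower-triangular with 1s on the diagonal, up to permutation), solve by back-substitution:
  V =
[[1, 1, 1, 0],
 [1, 0, 0, 0],
 [1, 1, 0, 0],
 [0, 1, 1, 1]]
  V a = (4, -1, 0, 5)
Solving gives a = (-1, 1, 4, 0).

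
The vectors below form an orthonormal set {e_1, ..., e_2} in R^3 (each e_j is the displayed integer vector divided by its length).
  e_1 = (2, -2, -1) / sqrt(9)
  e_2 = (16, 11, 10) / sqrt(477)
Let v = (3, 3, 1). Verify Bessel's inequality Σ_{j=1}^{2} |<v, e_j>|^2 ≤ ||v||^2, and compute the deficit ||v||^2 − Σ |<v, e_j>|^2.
Σ |<v, e_j>|^2 = 926/53; ||v||^2 = 19; deficit = 81/53

Write each e_j = u_j / sqrt(<u_j, u_j>) where u_j is the displayed integer vector. Then <v, e_j> = <v, u_j> / sqrt(<u_j, u_j>), so |<v, e_j>|^2 = <v, u_j>^2 / <u_j, u_j>.
Coefficients: <v, e_1> = -1/sqrt(9), <v, e_2> = 91/sqrt(477).
Square and sum: Σ |<v, e_j>|^2 = 926/53.
Compute ||v||^2 = v·v = 19.
Deficit = 19 − 926/53 = 81/53 ≥ 0, confirming Bessel's inequality. (The deficit equals ||v − Σ <v,e_j> e_j||^2, the squared distance from v to span{e_j}.)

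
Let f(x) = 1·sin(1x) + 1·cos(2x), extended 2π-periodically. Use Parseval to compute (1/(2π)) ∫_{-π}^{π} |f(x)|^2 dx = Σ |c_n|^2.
Σ |c_n|^2 = 1

Expand |f|^2 and use orthogonality of {sin(nx), cos(mx)} on [-π, π]:
  ∫_{-π}^{π} sin(nx)^2 dx = π, ∫ cos(mx)^2 dx = π, and cross terms integrate to 0.
So ∫_{-π}^{π} f(x)^2 dx = 1^2 · π + 1^2 · π = (1 + 1)π.
Divide by 2π: (1 + 1)/2 = 1.
By Parseval, this equals Σ |c_n|^2.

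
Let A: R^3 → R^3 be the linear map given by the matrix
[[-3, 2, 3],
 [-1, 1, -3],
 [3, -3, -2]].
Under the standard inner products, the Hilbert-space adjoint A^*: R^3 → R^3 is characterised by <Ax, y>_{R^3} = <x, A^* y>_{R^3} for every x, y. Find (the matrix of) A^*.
A^* = A^T =
[[-3, -1, 3],
 [2, 1, -3],
 [3, -3, -2]]

For real matrices with standard dot products, the defining identity <Ax, y> = <x, A^* y> gives (Ax)^T y = x^T (A^*) y, i.e. x^T A^T y = x^T (A^*) y. Since this holds for all x, y, we must have A^* = A^T. Therefore
A^* =
[[-3, -1, 3],
 [2, 1, -3],
 [3, -3, -2]].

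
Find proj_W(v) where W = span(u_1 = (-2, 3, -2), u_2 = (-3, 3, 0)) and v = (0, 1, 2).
proj_W(v) = (-8/9, 1/9, 14/9)

Set up U = [u_1 | ... | u_2] ∈ R^(3×2). The projector onto W = col(U) is P = U (U^T U)^(-1) U^T.
Compute U^T U =
  [17, 15]
  [15, 18],
and U^T v = (-1, 3).
Solve U^T U · c = U^T v for the coefficients: c = (-7/9, 22/27). The projection is proj_W(v) = U c.
Check: (v - proj_W(v)) · u_1 = 0  (should be 0).
Check: (v - proj_W(v)) · u_2 = 0  (should be 0).
Result: proj_W(v) = (-8/9, 1/9, 14/9).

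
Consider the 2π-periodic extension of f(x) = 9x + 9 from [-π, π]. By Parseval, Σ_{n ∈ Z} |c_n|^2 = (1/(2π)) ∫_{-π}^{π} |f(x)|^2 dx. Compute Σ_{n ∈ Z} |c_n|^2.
Σ |c_n|^2 = 27π^2 + 81

Expand and integrate term by term over [-π, π]:
  ∫ (9x)^2 dx = 81·(2π^3/3); ∫ 2·9·(9)·x dx = 0 (odd integrand); ∫ 9^2 dx = 81·2π.
So (1/(2π)) ∫_{-π}^{π} (9x + 9)^2 dx = 81π^2/3 + 81 = 27π^2 + 81.
Parseval ⇒ Σ |c_n|^2 = 27π^2 + 81.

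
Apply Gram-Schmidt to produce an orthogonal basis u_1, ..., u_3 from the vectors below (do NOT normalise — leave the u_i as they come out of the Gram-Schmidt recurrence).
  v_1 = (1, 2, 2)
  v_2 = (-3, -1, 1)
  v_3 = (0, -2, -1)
Orthogonal basis:
  u_1 = (1, 2, 2)
  u_2 = (-8/3, -1/3, 5/3)
  u_3 = (2/5, -7/10, 1/2)

Apply the Gram-Schmidt recurrence
  u_1 = v_1
  u_i = v_i − Σ_{j<i} ((v_i · u_j) / (u_j · u_j)) · u_j.

Step by step this gives:
  u_1 = (1, 2, 2)
  u_2 = (-8/3, -1/3, 5/3)
  u_3 = (2/5, -7/10, 1/2)

Orthogonality check:
  u_2 · u_1 = 0 (should be 0)
  u_3 · u_1 = 0 (should be 0)
  u_3 · u_2 = 0 (should be 0)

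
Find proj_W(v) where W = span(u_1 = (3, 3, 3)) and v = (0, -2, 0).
proj_W(v) = (-2/3, -2/3, -2/3)

Set up U = [u_1 | ... | u_1] ∈ R^(3×1). The projector onto W = col(U) is P = U (U^T U)^(-1) U^T.
Compute U^T U =
  [27],
and U^T v = (-6).
Solve U^T U · c = U^T v for the coefficients: c = (-2/9). The projection is proj_W(v) = U c.
Check: (v - proj_W(v)) · u_1 = 0  (should be 0).
Result: proj_W(v) = (-2/3, -2/3, -2/3).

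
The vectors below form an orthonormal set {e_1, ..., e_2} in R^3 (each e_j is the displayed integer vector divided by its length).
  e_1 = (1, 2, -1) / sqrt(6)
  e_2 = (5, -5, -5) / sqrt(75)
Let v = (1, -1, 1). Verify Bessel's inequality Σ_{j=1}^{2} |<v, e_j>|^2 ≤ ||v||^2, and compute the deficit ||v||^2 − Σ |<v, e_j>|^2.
Σ |<v, e_j>|^2 = 1; ||v||^2 = 3; deficit = 2

Write each e_j = u_j / sqrt(<u_j, u_j>) where u_j is the displayed integer vector. Then <v, e_j> = <v, u_j> / sqrt(<u_j, u_j>), so |<v, e_j>|^2 = <v, u_j>^2 / <u_j, u_j>.
Coefficients: <v, e_1> = -2/sqrt(6), <v, e_2> = 5/sqrt(75).
Square and sum: Σ |<v, e_j>|^2 = 1.
Compute ||v||^2 = v·v = 3.
Deficit = 3 − 1 = 2 ≥ 0, confirming Bessel's inequality. (The deficit equals ||v − Σ <v,e_j> e_j||^2, the squared distance from v to span{e_j}.)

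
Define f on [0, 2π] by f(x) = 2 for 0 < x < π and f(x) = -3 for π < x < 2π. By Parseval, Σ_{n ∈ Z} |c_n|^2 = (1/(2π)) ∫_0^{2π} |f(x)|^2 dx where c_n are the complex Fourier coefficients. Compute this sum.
Σ |c_n|^2 = 13/2

Parseval equates the L^2 energy of f (normalised by 1/(2π)) with the ℓ^2 sum of its Fourier coefficients: (1/(2π)) ∫_0^{2π} |f|^2 = Σ |c_n|^2.
Compute the left side: (1/(2π)) [∫_0^π 2^2 dx + ∫_π^{2π} (-3)^2 dx] = (1/(2π)) · (4π + 9π) = (4 + 9)/2 = 13/2.
So Σ_{n ∈ Z} |c_n|^2 = 13/2.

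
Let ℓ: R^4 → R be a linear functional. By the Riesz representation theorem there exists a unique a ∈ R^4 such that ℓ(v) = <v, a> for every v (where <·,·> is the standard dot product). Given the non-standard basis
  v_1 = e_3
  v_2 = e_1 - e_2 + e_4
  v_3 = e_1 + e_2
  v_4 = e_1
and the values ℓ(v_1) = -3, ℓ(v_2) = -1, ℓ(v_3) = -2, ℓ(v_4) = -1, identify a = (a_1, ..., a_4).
a = (-1, -1, -3, -1)

Write a = (a_1, ..., a_4) in the standard basis. For each basis vector v_i, ℓ(v_i) = <v_i, a> is a linear equation in the a_j's. Collect the n equations into a matrix system V a = ℓ, where row i of V is v_i (expressed in the standard basis). Since V is invertible (lower-triangular with 1s on the diagonal, up to permutation), solve by back-substitution:
  V =
[[0, 0, 1, 0],
 [1, -1, 0, 1],
 [1, 1, 0, 0],
 [1, 0, 0, 0]]
  V a = (-3, -1, -2, -1)
Solving gives a = (-1, -1, -3, -1).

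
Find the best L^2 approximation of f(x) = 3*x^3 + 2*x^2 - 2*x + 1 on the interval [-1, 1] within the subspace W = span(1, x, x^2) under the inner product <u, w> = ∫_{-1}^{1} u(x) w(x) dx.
g(x) = 2*x^2 - x/5 + 1

The best approximation g ∈ W is the orthogonal projection of f onto W. Writing g = a_0 + a_1 x + a_2 x^2, the coefficients solve the normal equations G · a = b where
  G_{ij} = <φ_i, φ_j> and b_i = <f, φ_i>, with φ_0 = 1, φ_1 = x, φ_2 = x^2.
G =
  [2, 0, 2/3]
  [0, 2/3, 0]
  [2/3, 0, 2/5],
b = (10/3, -2/15, 22/15).
Solving gives a_0 = 1, a_1 = -1/5, a_2 = 2, so
  g(x) = 2*x^2 - x/5 + 1.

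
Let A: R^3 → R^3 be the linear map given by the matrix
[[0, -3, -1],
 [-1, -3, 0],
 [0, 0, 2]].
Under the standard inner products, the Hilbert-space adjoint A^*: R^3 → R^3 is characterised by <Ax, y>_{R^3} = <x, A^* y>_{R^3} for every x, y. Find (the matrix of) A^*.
A^* = A^T =
[[0, -1, 0],
 [-3, -3, 0],
 [-1, 0, 2]]

For real matrices with standard dot products, the defining identity <Ax, y> = <x, A^* y> gives (Ax)^T y = x^T (A^*) y, i.e. x^T A^T y = x^T (A^*) y. Since this holds for all x, y, we must have A^* = A^T. Therefore
A^* =
[[0, -1, 0],
 [-3, -3, 0],
 [-1, 0, 2]].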